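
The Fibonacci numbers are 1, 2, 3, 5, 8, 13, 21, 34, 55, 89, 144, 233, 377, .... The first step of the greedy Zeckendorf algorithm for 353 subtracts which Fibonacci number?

233

233 ≤ 353 < 377, so the largest Fibonacci number not exceeding 353 is 233.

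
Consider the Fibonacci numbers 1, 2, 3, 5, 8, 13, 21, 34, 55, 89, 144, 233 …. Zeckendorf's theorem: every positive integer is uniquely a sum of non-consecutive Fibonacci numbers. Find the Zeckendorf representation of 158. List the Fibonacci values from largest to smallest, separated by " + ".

Greedy algorithm:
largest Fibonacci ≤ 158 is 144; 158 − 144 = 14
largest Fibonacci ≤ 14 is 13; 14 − 13 = 1
largest Fibonacci ≤ 1 is 1; 1 − 1 = 0
So 158 = 144 + 13 + 1, with no two terms consecutive in the sequence.

144 + 13 + 1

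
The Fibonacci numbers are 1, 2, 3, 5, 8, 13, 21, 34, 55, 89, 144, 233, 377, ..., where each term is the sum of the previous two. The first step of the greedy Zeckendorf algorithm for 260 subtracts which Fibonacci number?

233 ≤ 260 < 377, so the largest Fibonacci number not exceeding 260 is 233.

233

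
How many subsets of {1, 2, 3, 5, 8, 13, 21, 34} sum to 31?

Each representation comes from the Zeckendorf form by replacing some F_k with F_{k−1} + F_{k−2} where possible.
31 = 21+8+2 = 21+5+3+2 = 13+8+5+3+2 — 3 representations.

3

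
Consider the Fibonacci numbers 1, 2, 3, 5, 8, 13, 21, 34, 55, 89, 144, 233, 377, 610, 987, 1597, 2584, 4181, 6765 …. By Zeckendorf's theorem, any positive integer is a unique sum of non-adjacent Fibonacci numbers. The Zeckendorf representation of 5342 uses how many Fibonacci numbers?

6

Greedily peel off the largest Fibonacci term at each step:
subtract 4181 from 5342: 1161 remains
subtract 987 from 1161: 174 remains
subtract 144 from 174: 30 remains
subtract 21 from 30: 9 remains
subtract 8 from 9: 1 remains
subtract 1 from 1: 0 remains
5342 = 4181 + 987 + 144 + 21 + 8 + 1, which has 6 terms.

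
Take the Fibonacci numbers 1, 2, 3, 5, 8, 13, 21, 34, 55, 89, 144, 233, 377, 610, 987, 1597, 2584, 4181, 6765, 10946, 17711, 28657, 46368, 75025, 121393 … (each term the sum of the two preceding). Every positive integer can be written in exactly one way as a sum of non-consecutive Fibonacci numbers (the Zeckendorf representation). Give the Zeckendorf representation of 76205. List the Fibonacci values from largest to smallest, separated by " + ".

76205: greatest Fibonacci not exceeding it is 75025, leaving 1180
1180: greatest Fibonacci not exceeding it is 987, leaving 193
193: greatest Fibonacci not exceeding it is 144, leaving 49
49: greatest Fibonacci not exceeding it is 34, leaving 15
15: greatest Fibonacci not exceeding it is 13, leaving 2
2: greatest Fibonacci not exceeding it is 2, leaving 0
So 76205 = 75025 + 987 + 144 + 34 + 13 + 2, with no two terms consecutive in the sequence.

75025 + 987 + 144 + 34 + 13 + 2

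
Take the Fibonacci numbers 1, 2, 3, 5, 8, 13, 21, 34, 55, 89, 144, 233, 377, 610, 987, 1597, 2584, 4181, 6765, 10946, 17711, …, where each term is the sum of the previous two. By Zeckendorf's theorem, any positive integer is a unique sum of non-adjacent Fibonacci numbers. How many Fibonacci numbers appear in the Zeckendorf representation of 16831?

Repeatedly subtract the largest Fibonacci number that fits:
subtract 10946 from 16831: 5885 remains
subtract 4181 from 5885: 1704 remains
subtract 1597 from 1704: 107 remains
subtract 89 from 107: 18 remains
subtract 13 from 18: 5 remains
subtract 5 from 5: 0 remains
16831 = 10946 + 4181 + 1597 + 89 + 13 + 5, which has 6 terms.

6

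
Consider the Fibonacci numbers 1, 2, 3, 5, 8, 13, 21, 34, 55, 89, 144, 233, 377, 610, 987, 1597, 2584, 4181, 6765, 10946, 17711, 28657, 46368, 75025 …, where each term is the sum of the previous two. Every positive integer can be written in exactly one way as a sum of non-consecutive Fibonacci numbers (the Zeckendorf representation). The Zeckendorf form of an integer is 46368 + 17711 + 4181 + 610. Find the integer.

46368 + 17711 + 4181 + 610 = 68870.

68870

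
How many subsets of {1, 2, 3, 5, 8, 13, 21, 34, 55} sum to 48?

Starting from the Zeckendorf form and repeatedly splitting a term F_k into F_{k−1} + F_{k−2} (when neither is already used) reaches every representation.
48 = 34+13+1 = 34+8+5+1 = 34+8+3+2+1 = … (2 more), for 5 in all.

5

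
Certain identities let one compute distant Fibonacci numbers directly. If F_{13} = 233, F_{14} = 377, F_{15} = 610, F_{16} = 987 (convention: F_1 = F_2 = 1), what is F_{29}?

By the addition formula F_{m+n} = F_m F_{n+1} + F_{m−1} F_n with m=16, n=13: F_{29} = 987·377 + 610·233 = 372099 + 142130 = 514229.

514229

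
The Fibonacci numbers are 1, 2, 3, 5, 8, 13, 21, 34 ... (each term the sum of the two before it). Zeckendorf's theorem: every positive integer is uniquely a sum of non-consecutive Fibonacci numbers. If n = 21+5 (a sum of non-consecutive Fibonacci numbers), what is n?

26

21+5 = 26.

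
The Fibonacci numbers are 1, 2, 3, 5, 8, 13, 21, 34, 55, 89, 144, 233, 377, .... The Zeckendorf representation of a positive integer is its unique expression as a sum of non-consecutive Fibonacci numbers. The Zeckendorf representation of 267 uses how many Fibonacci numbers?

2

Greedily peel off the largest Fibonacci term at each step:
267 − 233 = 34
34 − 34 = 0
267 = 233 + 34, which has 2 terms.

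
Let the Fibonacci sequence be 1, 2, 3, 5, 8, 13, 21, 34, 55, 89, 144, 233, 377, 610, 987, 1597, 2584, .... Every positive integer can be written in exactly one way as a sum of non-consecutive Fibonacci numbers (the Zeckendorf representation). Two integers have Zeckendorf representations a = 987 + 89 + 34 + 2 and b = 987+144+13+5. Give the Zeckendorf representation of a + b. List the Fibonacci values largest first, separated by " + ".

1597 + 610 + 34 + 13 + 5 + 2

The two numbers are 1112 and 1149, so their sum is 2261.
Greedy algorithm:
1597 ≤ 2261 < 2584, so take 1597; remainder 664
610 ≤ 664 < 987, so take 610; remainder 54
34 ≤ 54 < 55, so take 34; remainder 20
13 ≤ 20 < 21, so take 13; remainder 7
5 ≤ 7 < 8, so take 5; remainder 2
2 ≤ 2 < 3, so take 2; remainder 0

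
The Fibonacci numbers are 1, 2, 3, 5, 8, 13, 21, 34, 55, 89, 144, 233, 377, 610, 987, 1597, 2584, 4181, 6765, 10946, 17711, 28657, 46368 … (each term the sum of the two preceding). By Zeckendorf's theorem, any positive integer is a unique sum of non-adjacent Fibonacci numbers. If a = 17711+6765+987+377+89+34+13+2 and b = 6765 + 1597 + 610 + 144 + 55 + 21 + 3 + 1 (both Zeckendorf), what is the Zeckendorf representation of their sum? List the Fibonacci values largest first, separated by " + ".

28657 + 4181 + 1597 + 610 + 89 + 34 + 5 + 1

The two numbers are 25978 and 9196, so their sum is 35174.
Greedy algorithm:
35174: greatest Fibonacci not exceeding it is 28657, leaving 6517
6517: greatest Fibonacci not exceeding it is 4181, leaving 2336
2336: greatest Fibonacci not exceeding it is 1597, leaving 739
739: greatest Fibonacci not exceeding it is 610, leaving 129
129: greatest Fibonacci not exceeding it is 89, leaving 40
40: greatest Fibonacci not exceeding it is 34, leaving 6
6: greatest Fibonacci not exceeding it is 5, leaving 1
1: greatest Fibonacci not exceeding it is 1, leaving 0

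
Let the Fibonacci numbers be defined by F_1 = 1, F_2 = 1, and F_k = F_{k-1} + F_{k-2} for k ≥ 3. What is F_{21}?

10946

Iterating the recurrence up to F_{15} = 610 and F_{14} = 377:
F_{16} = F_{15} + F_{14} = 610 + 377 = 987
F_{17} = F_{16} + F_{15} = 987 + 610 = 1597
F_{18} = F_{17} + F_{16} = 1597 + 987 = 2584
F_{19} = F_{18} + F_{17} = 2584 + 1597 = 4181
F_{20} = F_{19} + F_{18} = 4181 + 2584 = 6765
F_{21} = F_{20} + F_{19} = 6765 + 4181 = 10946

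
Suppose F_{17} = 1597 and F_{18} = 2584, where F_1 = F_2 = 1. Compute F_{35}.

9227465

By F_{2k+1} = F_k² + F_{k+1}²: F_{35} = 1597² + 2584² = 2550409 + 6677056 = 9227465.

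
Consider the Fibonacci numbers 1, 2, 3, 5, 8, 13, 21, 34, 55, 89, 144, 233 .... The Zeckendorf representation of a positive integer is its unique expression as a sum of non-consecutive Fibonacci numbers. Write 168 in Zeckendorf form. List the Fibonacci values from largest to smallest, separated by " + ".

144 ≤ 168 < 233, so take 144; remainder 24
21 ≤ 24 < 34, so take 21; remainder 3
3 ≤ 3 < 5, so take 3; remainder 0
So 168 = 144 + 21 + 3, with no two terms consecutive in the sequence.

144 + 21 + 3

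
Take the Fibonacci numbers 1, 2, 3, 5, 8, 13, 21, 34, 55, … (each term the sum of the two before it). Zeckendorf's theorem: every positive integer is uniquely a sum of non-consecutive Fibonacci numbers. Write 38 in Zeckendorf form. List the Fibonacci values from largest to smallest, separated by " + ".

34 + 3 + 1

34 ≤ 38 < 55, so take 34; remainder 4
3 ≤ 4 < 5, so take 3; remainder 1
1 ≤ 1 < 2, so take 1; remainder 0
So 38 = 34 + 3 + 1, with no two terms consecutive in the sequence.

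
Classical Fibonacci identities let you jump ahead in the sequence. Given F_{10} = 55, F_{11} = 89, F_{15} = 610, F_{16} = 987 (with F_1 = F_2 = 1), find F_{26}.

By the addition formula F_{m+n} = F_m F_{n+1} + F_{m−1} F_n with m=11, n=15: F_{26} = 89·987 + 55·610 = 87843 + 33550 = 121393.

121393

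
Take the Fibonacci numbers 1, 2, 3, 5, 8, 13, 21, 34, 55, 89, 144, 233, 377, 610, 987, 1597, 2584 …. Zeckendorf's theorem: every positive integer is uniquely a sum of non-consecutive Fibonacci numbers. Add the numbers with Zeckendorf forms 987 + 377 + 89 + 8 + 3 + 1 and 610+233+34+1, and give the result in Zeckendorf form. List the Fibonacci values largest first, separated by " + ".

The two numbers are 1465 and 878, so their sum is 2343.
Repeatedly subtract the largest Fibonacci number that fits:
2343 − 1597 = 746
746 − 610 = 136
136 − 89 = 47
47 − 34 = 13
13 − 13 = 0

1597 + 610 + 89 + 34 + 13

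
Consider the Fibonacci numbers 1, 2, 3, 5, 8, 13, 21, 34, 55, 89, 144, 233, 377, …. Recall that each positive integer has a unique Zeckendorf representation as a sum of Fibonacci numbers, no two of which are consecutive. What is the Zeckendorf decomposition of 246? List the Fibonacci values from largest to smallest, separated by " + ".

233 + 13

Greedily peel off the largest Fibonacci term at each step:
246: greatest Fibonacci not exceeding it is 233, leaving 13
13: greatest Fibonacci not exceeding it is 13, leaving 0
So 246 = 233 + 13, with no two terms consecutive in the sequence.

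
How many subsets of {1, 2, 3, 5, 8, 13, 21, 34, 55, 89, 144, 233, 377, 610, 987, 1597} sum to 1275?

20

Starting from the Zeckendorf form and repeatedly splitting a term F_k into F_{k−1} + F_{k−2} (when neither is already used) reaches every representation.
1275 = 987+233+55 = 987+233+34+21 = 987+144+89+55 = 610+377+233+55 = 987+233+34+13+8 = … (15 more), for 20 in all.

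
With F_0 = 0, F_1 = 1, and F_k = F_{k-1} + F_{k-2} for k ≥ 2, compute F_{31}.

1346269

Iterating the recurrence up to F_{23} = 28657 and F_{22} = 17711:
F_{24} = F_{23} + F_{22} = 28657 + 17711 = 46368
F_{25} = F_{24} + F_{23} = 46368 + 28657 = 75025
F_{26} = F_{25} + F_{24} = 75025 + 46368 = 121393
F_{27} = F_{26} + F_{25} = 121393 + 75025 = 196418
F_{28} = F_{27} + F_{26} = 196418 + 121393 = 317811
F_{29} = F_{28} + F_{27} = 317811 + 196418 = 514229
F_{30} = F_{29} + F_{28} = 514229 + 317811 = 832040
F_{31} = F_{30} + F_{29} = 832040 + 514229 = 1346269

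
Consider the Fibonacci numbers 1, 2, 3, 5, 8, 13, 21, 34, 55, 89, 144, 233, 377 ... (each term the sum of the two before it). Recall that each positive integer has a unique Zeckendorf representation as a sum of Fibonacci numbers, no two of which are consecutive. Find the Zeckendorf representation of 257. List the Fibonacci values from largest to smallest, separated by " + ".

233 + 21 + 3

257 − 233 = 24
24 − 21 = 3
3 − 3 = 0
So 257 = 233 + 21 + 3, with no two terms consecutive in the sequence.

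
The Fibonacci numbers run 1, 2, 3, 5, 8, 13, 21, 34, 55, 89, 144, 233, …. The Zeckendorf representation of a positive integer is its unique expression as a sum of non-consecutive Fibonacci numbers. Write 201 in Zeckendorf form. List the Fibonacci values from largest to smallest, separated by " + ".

144 + 55 + 2

subtract 144 from 201: 57 remains
subtract 55 from 57: 2 remains
subtract 2 from 2: 0 remains
So 201 = 144 + 55 + 2, with no two terms consecutive in the sequence.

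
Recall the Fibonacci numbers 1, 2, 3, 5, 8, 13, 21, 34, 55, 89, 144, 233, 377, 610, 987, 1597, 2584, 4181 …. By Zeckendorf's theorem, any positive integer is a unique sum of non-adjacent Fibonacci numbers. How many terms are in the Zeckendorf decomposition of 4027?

Greedily peel off the largest Fibonacci term at each step:
4027 − 2584 = 1443
1443 − 987 = 456
456 − 377 = 79
79 − 55 = 24
24 − 21 = 3
3 − 3 = 0
4027 = 2584 + 987 + 377 + 55 + 21 + 3, which has 6 terms.

6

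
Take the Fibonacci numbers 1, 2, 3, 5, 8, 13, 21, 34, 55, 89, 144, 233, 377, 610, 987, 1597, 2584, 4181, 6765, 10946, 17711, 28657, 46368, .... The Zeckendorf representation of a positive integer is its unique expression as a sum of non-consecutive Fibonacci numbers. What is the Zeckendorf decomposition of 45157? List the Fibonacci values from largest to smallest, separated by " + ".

Greedy algorithm:
28657 ≤ 45157 < 46368, so take 28657; remainder 16500
10946 ≤ 16500 < 17711, so take 10946; remainder 5554
4181 ≤ 5554 < 6765, so take 4181; remainder 1373
987 ≤ 1373 < 1597, so take 987; remainder 386
377 ≤ 386 < 610, so take 377; remainder 9
8 ≤ 9 < 13, so take 8; remainder 1
1 ≤ 1 < 2, so take 1; remainder 0
So 45157 = 28657 + 10946 + 4181 + 987 + 377 + 8 + 1, with no two terms consecutive in the sequence.

28657 + 10946 + 4181 + 987 + 377 + 8 + 1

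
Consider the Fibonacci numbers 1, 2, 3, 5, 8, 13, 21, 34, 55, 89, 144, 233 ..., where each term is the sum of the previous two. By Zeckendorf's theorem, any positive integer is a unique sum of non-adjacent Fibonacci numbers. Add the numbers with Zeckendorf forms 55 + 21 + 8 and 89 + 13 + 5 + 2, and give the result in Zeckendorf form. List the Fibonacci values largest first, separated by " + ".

144 + 34 + 13 + 2

The two numbers are 84 and 109, so their sum is 193.
Repeatedly subtract the largest Fibonacci number that fits:
take 144 (≤ 193); 193 − 144 = 49
take 34 (≤ 49); 49 − 34 = 15
take 13 (≤ 15); 15 − 13 = 2
take 2 (≤ 2); 2 − 2 = 0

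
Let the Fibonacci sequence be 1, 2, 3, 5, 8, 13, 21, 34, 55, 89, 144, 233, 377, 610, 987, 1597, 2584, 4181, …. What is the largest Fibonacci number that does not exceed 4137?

2584 ≤ 4137 < 4181, so the largest Fibonacci number not exceeding 4137 is 2584.

2584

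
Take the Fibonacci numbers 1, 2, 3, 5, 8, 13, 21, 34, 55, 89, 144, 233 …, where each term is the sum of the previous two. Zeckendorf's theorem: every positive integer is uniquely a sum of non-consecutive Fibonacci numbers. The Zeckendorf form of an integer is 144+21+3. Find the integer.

168

144+21+3 = 168.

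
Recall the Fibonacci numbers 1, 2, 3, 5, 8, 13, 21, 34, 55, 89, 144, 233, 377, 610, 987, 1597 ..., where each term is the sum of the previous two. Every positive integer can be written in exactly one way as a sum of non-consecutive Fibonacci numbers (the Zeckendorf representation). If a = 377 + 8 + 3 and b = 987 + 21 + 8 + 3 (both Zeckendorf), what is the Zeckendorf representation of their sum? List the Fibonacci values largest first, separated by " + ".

The two numbers are 388 and 1019, so their sum is 1407.
subtract 987 from 1407: 420 remains
subtract 377 from 420: 43 remains
subtract 34 from 43: 9 remains
subtract 8 from 9: 1 remains
subtract 1 from 1: 0 remains

987 + 377 + 34 + 8 + 1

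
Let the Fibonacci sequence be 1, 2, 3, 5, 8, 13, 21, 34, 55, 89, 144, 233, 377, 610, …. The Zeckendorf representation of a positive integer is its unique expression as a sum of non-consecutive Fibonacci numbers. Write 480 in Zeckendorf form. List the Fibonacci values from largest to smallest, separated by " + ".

Repeatedly subtract the largest Fibonacci number that fits:
largest Fibonacci ≤ 480 is 377; 480 − 377 = 103
largest Fibonacci ≤ 103 is 89; 103 − 89 = 14
largest Fibonacci ≤ 14 is 13; 14 − 13 = 1
largest Fibonacci ≤ 1 is 1; 1 − 1 = 0
So 480 = 377 + 89 + 13 + 1, with no two terms consecutive in the sequence.

377 + 89 + 13 + 1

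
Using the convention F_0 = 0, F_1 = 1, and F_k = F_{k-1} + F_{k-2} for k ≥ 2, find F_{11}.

89

Iterating the recurrence up to F_{6} = 8 and F_{5} = 5:
F_{7} = F_{6} + F_{5} = 8 + 5 = 13
F_{8} = F_{7} + F_{6} = 13 + 8 = 21
F_{9} = F_{8} + F_{7} = 21 + 13 = 34
F_{10} = F_{9} + F_{8} = 34 + 21 = 55
F_{11} = F_{10} + F_{9} = 55 + 34 = 89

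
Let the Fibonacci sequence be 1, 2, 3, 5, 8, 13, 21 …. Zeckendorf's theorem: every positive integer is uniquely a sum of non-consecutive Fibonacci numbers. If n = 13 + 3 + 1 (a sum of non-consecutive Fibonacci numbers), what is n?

13 + 3 + 1 = 17.

17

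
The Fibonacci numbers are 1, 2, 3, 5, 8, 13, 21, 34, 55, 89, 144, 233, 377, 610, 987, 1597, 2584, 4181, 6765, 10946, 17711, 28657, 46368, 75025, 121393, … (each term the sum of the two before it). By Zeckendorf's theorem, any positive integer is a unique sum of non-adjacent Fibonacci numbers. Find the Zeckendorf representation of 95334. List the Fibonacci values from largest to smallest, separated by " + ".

Greedy algorithm:
75025 ≤ 95334 < 121393, so take 75025; remainder 20309
17711 ≤ 20309 < 28657, so take 17711; remainder 2598
2584 ≤ 2598 < 4181, so take 2584; remainder 14
13 ≤ 14 < 21, so take 13; remainder 1
1 ≤ 1 < 2, so take 1; remainder 0
So 95334 = 75025 + 17711 + 2584 + 13 + 1, with no two terms consecutive in the sequence.

75025 + 17711 + 2584 + 13 + 1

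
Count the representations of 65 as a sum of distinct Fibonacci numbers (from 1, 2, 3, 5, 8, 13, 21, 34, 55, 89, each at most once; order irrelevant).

Each representation comes from the Zeckendorf form by replacing some F_k with F_{k−1} + F_{k−2} where possible.
65 = 55+8+2 = 55+5+3+2 = 34+21+8+2 = … (2 more), for 5 in all.

5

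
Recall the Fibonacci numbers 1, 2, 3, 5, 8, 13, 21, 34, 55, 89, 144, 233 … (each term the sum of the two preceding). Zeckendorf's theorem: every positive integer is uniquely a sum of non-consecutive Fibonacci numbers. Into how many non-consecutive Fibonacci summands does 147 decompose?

Repeatedly subtract the largest Fibonacci number that fits:
147: greatest Fibonacci not exceeding it is 144, leaving 3
3: greatest Fibonacci not exceeding it is 3, leaving 0
147 = 144 + 3, which has 2 terms.

2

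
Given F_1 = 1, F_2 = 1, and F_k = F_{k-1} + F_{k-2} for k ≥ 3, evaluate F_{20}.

6765

Iterating the recurrence up to F_{16} = 987 and F_{15} = 610:
F_{17} = F_{16} + F_{15} = 987 + 610 = 1597
F_{18} = F_{17} + F_{16} = 1597 + 987 = 2584
F_{19} = F_{18} + F_{17} = 2584 + 1597 = 4181
F_{20} = F_{19} + F_{18} = 4181 + 2584 = 6765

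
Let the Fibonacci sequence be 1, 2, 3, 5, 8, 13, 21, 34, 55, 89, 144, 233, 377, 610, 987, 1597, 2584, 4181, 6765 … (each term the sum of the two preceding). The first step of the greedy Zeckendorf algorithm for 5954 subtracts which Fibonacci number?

4181 ≤ 5954 < 6765, so the largest Fibonacci number not exceeding 5954 is 4181.

4181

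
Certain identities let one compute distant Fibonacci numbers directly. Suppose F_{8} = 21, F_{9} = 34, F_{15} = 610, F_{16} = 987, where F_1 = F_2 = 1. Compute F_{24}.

By the addition formula F_{m+n} = F_m F_{n+1} + F_{m−1} F_n with m=9, n=15: F_{24} = 34·987 + 21·610 = 33558 + 12810 = 46368.

46368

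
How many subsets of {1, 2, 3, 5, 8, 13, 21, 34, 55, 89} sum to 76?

7

Starting from the Zeckendorf form and repeatedly splitting a term F_k into F_{k−1} + F_{k−2} (when neither is already used) reaches every representation.
76 = 55+21 = 55+13+8 = 55+13+5+3 = 34+21+13+8 = … (3 more), for 7 in all.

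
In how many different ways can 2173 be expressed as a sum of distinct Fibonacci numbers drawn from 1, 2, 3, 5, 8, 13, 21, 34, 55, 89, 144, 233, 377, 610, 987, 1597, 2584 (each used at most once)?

26

2173 = 1597+377+144+55 = 1597+377+144+34+21 = 1597+377+144+34+13+8 = 1597+377+89+55+34+21 = … (22 more), for 26 in all.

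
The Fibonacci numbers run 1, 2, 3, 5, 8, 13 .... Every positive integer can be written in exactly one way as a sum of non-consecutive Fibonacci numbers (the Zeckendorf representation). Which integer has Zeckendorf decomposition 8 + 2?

10

8 + 2 = 10.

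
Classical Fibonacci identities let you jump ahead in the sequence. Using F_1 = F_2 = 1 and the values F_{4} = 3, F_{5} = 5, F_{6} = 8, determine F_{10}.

By the addition formula F_{m+n} = F_m F_{n+1} + F_{m−1} F_n with m=5, n=5: F_{10} = 5·8 + 3·5 = 40 + 15 = 55.

55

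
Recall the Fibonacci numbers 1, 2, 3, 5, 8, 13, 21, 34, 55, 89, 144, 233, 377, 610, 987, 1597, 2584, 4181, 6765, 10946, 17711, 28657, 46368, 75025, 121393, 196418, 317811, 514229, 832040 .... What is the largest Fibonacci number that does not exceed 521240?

514229

514229 ≤ 521240 < 832040, so the largest Fibonacci number not exceeding 521240 is 514229.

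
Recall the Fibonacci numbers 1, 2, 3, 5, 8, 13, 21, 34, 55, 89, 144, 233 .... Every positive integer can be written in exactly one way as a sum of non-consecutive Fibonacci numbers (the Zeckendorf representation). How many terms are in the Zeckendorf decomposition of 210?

4

Greedily peel off the largest Fibonacci term at each step:
210: greatest Fibonacci not exceeding it is 144, leaving 66
66: greatest Fibonacci not exceeding it is 55, leaving 11
11: greatest Fibonacci not exceeding it is 8, leaving 3
3: greatest Fibonacci not exceeding it is 3, leaving 0
210 = 144 + 55 + 8 + 3, which has 4 terms.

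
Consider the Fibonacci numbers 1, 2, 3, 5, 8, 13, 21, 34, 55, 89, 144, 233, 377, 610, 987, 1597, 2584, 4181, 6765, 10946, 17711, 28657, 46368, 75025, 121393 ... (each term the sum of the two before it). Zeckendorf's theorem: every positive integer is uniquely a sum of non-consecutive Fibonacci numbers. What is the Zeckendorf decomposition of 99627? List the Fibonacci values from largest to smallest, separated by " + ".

75025 ≤ 99627 < 121393, so take 75025; remainder 24602
17711 ≤ 24602 < 28657, so take 17711; remainder 6891
6765 ≤ 6891 < 10946, so take 6765; remainder 126
89 ≤ 126 < 144, so take 89; remainder 37
34 ≤ 37 < 55, so take 34; remainder 3
3 ≤ 3 < 5, so take 3; remainder 0
So 99627 = 75025 + 17711 + 6765 + 89 + 34 + 3, with no two terms consecutive in the sequence.

75025 + 17711 + 6765 + 89 + 34 + 3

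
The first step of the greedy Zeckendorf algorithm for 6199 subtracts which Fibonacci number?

4181 ≤ 6199 < 6765, so the largest Fibonacci number not exceeding 6199 is 4181.

4181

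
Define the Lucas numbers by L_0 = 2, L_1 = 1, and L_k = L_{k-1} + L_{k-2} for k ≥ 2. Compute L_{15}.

Iterating the recurrence up to L_{7} = 29 and L_{6} = 18:
L_{8} = L_{7} + L_{6} = 29 + 18 = 47
L_{9} = L_{8} + L_{7} = 47 + 29 = 76
L_{10} = L_{9} + L_{8} = 76 + 47 = 123
L_{11} = L_{10} + L_{9} = 123 + 76 = 199
L_{12} = L_{11} + L_{10} = 199 + 123 = 322
L_{13} = L_{12} + L_{11} = 322 + 199 = 521
L_{14} = L_{13} + L_{12} = 521 + 322 = 843
L_{15} = L_{14} + L_{13} = 843 + 521 = 1364

1364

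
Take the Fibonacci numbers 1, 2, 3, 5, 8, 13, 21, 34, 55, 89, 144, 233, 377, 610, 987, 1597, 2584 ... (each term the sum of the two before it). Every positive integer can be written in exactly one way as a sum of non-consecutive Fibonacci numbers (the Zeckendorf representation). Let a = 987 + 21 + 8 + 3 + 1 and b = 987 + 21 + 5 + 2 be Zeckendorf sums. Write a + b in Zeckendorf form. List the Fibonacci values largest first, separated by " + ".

The two numbers are 1020 and 1015, so their sum is 2035.
2035 − 1597 = 438
438 − 377 = 61
61 − 55 = 6
6 − 5 = 1
1 − 1 = 0

1597 + 377 + 55 + 5 + 1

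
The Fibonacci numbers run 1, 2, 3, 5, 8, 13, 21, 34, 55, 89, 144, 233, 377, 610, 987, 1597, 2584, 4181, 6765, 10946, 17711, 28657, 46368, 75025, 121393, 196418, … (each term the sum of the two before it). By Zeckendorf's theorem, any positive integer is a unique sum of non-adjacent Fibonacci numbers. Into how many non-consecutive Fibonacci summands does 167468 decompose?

9

Greedy algorithm:
167468: greatest Fibonacci not exceeding it is 121393, leaving 46075
46075: greatest Fibonacci not exceeding it is 28657, leaving 17418
17418: greatest Fibonacci not exceeding it is 10946, leaving 6472
6472: greatest Fibonacci not exceeding it is 4181, leaving 2291
2291: greatest Fibonacci not exceeding it is 1597, leaving 694
694: greatest Fibonacci not exceeding it is 610, leaving 84
84: greatest Fibonacci not exceeding it is 55, leaving 29
29: greatest Fibonacci not exceeding it is 21, leaving 8
8: greatest Fibonacci not exceeding it is 8, leaving 0
167468 = 121393 + 28657 + 10946 + 4181 + 1597 + 610 + 55 + 21 + 8, which has 9 terms.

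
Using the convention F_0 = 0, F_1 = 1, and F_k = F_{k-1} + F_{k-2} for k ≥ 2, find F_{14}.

Iterating the recurrence up to F_{10} = 55 and F_{9} = 34:
F_{11} = F_{10} + F_{9} = 55 + 34 = 89
F_{12} = F_{11} + F_{10} = 89 + 55 = 144
F_{13} = F_{12} + F_{11} = 144 + 89 = 233
F_{14} = F_{13} + F_{12} = 233 + 144 = 377

377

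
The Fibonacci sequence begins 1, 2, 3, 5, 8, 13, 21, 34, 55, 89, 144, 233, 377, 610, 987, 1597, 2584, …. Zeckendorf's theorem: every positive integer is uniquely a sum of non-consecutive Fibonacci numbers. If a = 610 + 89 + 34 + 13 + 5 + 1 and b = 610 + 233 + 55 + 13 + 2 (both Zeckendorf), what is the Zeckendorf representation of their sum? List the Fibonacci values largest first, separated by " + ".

The two numbers are 752 and 913, so their sum is 1665.
subtract 1597 from 1665: 68 remains
subtract 55 from 68: 13 remains
subtract 13 from 13: 0 remains

1597 + 55 + 13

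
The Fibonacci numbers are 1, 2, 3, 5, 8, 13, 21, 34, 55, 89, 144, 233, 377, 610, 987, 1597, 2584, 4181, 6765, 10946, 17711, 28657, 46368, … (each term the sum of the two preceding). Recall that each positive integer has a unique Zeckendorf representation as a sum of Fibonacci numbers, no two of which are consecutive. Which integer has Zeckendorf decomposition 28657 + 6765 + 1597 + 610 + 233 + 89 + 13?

28657 + 6765 + 1597 + 610 + 233 + 89 + 13 = 37964.

37964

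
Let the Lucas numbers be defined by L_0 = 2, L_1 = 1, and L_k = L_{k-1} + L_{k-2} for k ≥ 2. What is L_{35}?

Iterating the recurrence up to L_{30} = 1860498 and L_{29} = 1149851:
L_{31} = L_{30} + L_{29} = 1860498 + 1149851 = 3010349
L_{32} = L_{31} + L_{30} = 3010349 + 1860498 = 4870847
L_{33} = L_{32} + L_{31} = 4870847 + 3010349 = 7881196
L_{34} = L_{33} + L_{32} = 7881196 + 4870847 = 12752043
L_{35} = L_{34} + L_{33} = 12752043 + 7881196 = 20633239

20633239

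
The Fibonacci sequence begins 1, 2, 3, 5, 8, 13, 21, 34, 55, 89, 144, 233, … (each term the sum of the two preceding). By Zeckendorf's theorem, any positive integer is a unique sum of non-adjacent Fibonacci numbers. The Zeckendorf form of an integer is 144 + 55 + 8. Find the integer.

144 + 55 + 8 = 207.

207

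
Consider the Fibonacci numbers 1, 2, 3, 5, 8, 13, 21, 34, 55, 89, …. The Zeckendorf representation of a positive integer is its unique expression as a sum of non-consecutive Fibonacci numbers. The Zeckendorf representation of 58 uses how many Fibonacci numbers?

Repeatedly subtract the largest Fibonacci number that fits:
largest Fibonacci ≤ 58 is 55; 58 − 55 = 3
largest Fibonacci ≤ 3 is 3; 3 − 3 = 0
58 = 55 + 3, which has 2 terms.

2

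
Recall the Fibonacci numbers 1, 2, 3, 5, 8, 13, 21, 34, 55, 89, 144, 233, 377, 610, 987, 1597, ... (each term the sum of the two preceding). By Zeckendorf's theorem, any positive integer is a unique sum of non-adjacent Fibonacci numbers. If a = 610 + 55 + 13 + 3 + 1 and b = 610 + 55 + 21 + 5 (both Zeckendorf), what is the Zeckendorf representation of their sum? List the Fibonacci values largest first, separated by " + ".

The two numbers are 682 and 691, so their sum is 1373.
Greedy algorithm:
subtract 987 from 1373: 386 remains
subtract 377 from 386: 9 remains
subtract 8 from 9: 1 remains
subtract 1 from 1: 0 remains

987 + 377 + 8 + 1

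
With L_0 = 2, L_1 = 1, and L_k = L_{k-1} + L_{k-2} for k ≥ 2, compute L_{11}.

199

Iterating the recurrence up to L_{6} = 18 and L_{5} = 11:
L_{7} = L_{6} + L_{5} = 18 + 11 = 29
L_{8} = L_{7} + L_{6} = 29 + 18 = 47
L_{9} = L_{8} + L_{7} = 47 + 29 = 76
L_{10} = L_{9} + L_{8} = 76 + 47 = 123
L_{11} = L_{10} + L_{9} = 123 + 76 = 199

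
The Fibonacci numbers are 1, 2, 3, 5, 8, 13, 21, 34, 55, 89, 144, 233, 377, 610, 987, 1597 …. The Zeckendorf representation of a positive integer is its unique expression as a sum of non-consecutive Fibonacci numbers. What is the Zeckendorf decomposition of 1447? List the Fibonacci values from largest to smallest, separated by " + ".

Greedy algorithm:
subtract 987 from 1447: 460 remains
subtract 377 from 460: 83 remains
subtract 55 from 83: 28 remains
subtract 21 from 28: 7 remains
subtract 5 from 7: 2 remains
subtract 2 from 2: 0 remains
So 1447 = 987 + 377 + 55 + 21 + 5 + 2, with no two terms consecutive in the sequence.

987 + 377 + 55 + 21 + 5 + 2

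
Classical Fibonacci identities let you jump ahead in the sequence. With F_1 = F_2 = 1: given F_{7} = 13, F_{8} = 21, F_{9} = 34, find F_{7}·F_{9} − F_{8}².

1

13·34 − 21² = 442 − 441 = 1. (Cassini's identity: F_{k−1}F_{k+1} − F_k² = (−1)^k.)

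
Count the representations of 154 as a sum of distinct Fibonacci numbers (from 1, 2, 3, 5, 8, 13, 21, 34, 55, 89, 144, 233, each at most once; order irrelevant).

Starting from the Zeckendorf form and repeatedly splitting a term F_k into F_{k−1} + F_{k−2} (when neither is already used) reaches every representation.
154 = 144+8+2 = 144+5+3+2 = 89+55+8+2 = … (4 more), for 7 in all.

7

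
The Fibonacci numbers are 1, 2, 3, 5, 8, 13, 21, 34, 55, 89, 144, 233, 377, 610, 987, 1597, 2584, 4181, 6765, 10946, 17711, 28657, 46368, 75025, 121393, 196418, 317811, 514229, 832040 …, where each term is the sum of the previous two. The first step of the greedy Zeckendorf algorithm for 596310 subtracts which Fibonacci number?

514229

514229 ≤ 596310 < 832040, so the largest Fibonacci number not exceeding 596310 is 514229.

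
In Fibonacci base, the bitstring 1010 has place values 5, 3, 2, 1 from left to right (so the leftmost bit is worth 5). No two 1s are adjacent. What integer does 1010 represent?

Summing the place values of the 1 bits: 5 + 2 = 7.

7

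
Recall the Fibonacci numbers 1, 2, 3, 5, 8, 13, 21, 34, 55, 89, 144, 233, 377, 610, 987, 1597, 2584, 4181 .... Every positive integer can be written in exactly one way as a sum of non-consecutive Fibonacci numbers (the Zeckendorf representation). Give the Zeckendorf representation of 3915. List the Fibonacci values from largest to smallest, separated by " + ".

2584 ≤ 3915 < 4181, so take 2584; remainder 1331
987 ≤ 1331 < 1597, so take 987; remainder 344
233 ≤ 344 < 377, so take 233; remainder 111
89 ≤ 111 < 144, so take 89; remainder 22
21 ≤ 22 < 34, so take 21; remainder 1
1 ≤ 1 < 2, so take 1; remainder 0
So 3915 = 2584 + 987 + 233 + 89 + 21 + 1, with no two terms consecutive in the sequence.

2584 + 987 + 233 + 89 + 21 + 1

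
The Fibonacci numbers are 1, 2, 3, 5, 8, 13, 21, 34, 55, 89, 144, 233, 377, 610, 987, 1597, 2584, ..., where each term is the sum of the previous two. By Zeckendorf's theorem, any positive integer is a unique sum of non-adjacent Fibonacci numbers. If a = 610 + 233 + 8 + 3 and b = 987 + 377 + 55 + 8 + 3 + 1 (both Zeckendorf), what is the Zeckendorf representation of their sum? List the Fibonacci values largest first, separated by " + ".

The two numbers are 854 and 1431, so their sum is 2285.
take 1597 (≤ 2285); 2285 − 1597 = 688
take 610 (≤ 688); 688 − 610 = 78
take 55 (≤ 78); 78 − 55 = 23
take 21 (≤ 23); 23 − 21 = 2
take 2 (≤ 2); 2 − 2 = 0

1597 + 610 + 55 + 21 + 2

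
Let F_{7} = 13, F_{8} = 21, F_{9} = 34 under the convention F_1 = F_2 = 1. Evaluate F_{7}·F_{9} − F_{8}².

1

13·34 − 21² = 442 − 441 = 1. (Cassini's identity: F_{k−1}F_{k+1} − F_k² = (−1)^k.)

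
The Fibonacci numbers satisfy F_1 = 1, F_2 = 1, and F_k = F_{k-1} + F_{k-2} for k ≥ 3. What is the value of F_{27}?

Iterating the recurrence up to F_{21} = 10946 and F_{20} = 6765:
F_{22} = F_{21} + F_{20} = 10946 + 6765 = 17711
F_{23} = F_{22} + F_{21} = 17711 + 10946 = 28657
F_{24} = F_{23} + F_{22} = 28657 + 17711 = 46368
F_{25} = F_{24} + F_{23} = 46368 + 28657 = 75025
F_{26} = F_{25} + F_{24} = 75025 + 46368 = 121393
F_{27} = F_{26} + F_{25} = 121393 + 75025 = 196418

196418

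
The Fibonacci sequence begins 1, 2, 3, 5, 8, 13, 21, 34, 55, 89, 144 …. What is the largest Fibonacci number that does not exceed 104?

89

89 ≤ 104 < 144, so the largest Fibonacci number not exceeding 104 is 89.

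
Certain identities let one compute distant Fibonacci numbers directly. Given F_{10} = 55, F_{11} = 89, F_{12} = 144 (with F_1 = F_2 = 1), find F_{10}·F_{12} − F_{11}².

55·144 − 89² = 7920 − 7921 = -1. (Cassini's identity: F_{k−1}F_{k+1} − F_k² = (−1)^k.)

-1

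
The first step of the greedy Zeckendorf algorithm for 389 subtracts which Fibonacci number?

377 ≤ 389 < 610, so the largest Fibonacci number not exceeding 389 is 377.

377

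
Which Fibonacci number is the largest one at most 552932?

514229

514229 ≤ 552932 < 832040, so the largest Fibonacci number not exceeding 552932 is 514229.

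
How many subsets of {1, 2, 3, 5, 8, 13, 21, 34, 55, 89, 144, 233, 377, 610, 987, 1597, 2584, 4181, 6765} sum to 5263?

42

Each representation comes from the Zeckendorf form by replacing some F_k with F_{k−1} + F_{k−2} where possible.
5263 = 4181+987+89+5+1 = 4181+987+89+3+2+1 = 4181+987+55+34+5+1 = 4181+610+377+89+5+1 = … (38 more), for 42 in all.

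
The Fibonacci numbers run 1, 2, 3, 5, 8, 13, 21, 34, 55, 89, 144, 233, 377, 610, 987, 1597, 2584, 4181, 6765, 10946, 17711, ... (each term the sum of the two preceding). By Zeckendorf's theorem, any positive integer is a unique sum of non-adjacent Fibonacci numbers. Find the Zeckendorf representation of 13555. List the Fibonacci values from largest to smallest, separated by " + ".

13555: greatest Fibonacci not exceeding it is 10946, leaving 2609
2609: greatest Fibonacci not exceeding it is 2584, leaving 25
25: greatest Fibonacci not exceeding it is 21, leaving 4
4: greatest Fibonacci not exceeding it is 3, leaving 1
1: greatest Fibonacci not exceeding it is 1, leaving 0
So 13555 = 10946 + 2584 + 21 + 3 + 1, with no two terms consecutive in the sequence.

10946 + 2584 + 21 + 3 + 1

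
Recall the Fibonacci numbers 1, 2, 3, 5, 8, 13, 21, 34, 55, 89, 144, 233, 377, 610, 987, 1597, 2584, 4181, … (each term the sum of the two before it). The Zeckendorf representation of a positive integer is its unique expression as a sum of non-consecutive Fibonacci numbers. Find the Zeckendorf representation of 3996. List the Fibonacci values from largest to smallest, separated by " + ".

Repeatedly subtract the largest Fibonacci number that fits:
subtract 2584 from 3996: 1412 remains
subtract 987 from 1412: 425 remains
subtract 377 from 425: 48 remains
subtract 34 from 48: 14 remains
subtract 13 from 14: 1 remains
subtract 1 from 1: 0 remains
So 3996 = 2584 + 987 + 377 + 34 + 13 + 1, with no two terms consecutive in the sequence.

2584 + 987 + 377 + 34 + 13 + 1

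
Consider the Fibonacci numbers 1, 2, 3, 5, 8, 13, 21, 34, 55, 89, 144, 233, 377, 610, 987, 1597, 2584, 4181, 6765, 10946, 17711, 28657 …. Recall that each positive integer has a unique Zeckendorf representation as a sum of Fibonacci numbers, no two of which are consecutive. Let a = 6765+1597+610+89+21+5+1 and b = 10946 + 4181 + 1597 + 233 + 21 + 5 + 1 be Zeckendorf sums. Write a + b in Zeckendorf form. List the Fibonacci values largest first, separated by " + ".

The two numbers are 9088 and 16984, so their sum is 26072.
take 17711 (≤ 26072); 26072 − 17711 = 8361
take 6765 (≤ 8361); 8361 − 6765 = 1596
take 987 (≤ 1596); 1596 − 987 = 609
take 377 (≤ 609); 609 − 377 = 232
take 144 (≤ 232); 232 − 144 = 88
take 55 (≤ 88); 88 − 55 = 33
take 21 (≤ 33); 33 − 21 = 12
take 8 (≤ 12); 12 − 8 = 4
take 3 (≤ 4); 4 − 3 = 1
take 1 (≤ 1); 1 − 1 = 0

17711 + 6765 + 987 + 377 + 144 + 55 + 21 + 8 + 3 + 1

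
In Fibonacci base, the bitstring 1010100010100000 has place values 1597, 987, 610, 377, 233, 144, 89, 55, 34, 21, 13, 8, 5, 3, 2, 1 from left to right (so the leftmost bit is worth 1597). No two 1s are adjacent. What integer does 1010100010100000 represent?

Summing the place values of the 1 bits: 1597 + 610 + 233 + 34 + 13 = 2487.

2487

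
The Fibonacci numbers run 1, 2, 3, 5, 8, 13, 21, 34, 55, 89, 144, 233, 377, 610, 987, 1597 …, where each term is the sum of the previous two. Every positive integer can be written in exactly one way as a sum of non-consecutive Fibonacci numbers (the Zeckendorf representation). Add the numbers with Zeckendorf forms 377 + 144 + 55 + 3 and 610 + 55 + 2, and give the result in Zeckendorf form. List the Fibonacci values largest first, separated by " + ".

The two numbers are 579 and 667, so their sum is 1246.
Greedily peel off the largest Fibonacci term at each step:
take 987 (≤ 1246); 1246 − 987 = 259
take 233 (≤ 259); 259 − 233 = 26
take 21 (≤ 26); 26 − 21 = 5
take 5 (≤ 5); 5 − 5 = 0

987 + 233 + 21 + 5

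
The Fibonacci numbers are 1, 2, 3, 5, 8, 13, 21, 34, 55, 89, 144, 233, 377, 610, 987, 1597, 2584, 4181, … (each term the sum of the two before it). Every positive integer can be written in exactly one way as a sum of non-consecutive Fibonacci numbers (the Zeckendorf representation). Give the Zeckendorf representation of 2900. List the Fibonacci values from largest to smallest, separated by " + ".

2584 + 233 + 55 + 21 + 5 + 2

Greedily peel off the largest Fibonacci term at each step:
2584 ≤ 2900 < 4181, so take 2584; remainder 316
233 ≤ 316 < 377, so take 233; remainder 83
55 ≤ 83 < 89, so take 55; remainder 28
21 ≤ 28 < 34, so take 21; remainder 7
5 ≤ 7 < 8, so take 5; remainder 2
2 ≤ 2 < 3, so take 2; remainder 0
So 2900 = 2584 + 233 + 55 + 21 + 5 + 2, with no two terms consecutive in the sequence.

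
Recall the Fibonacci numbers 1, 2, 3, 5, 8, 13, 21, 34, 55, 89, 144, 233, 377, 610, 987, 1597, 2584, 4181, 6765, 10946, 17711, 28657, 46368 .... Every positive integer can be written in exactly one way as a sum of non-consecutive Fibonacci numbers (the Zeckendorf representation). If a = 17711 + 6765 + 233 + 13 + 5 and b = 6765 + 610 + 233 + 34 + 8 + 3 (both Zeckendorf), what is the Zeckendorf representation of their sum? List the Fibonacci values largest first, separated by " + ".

28657 + 2584 + 987 + 144 + 8

The two numbers are 24727 and 7653, so their sum is 32380.
Repeatedly subtract the largest Fibonacci number that fits:
largest Fibonacci ≤ 32380 is 28657; 32380 − 28657 = 3723
largest Fibonacci ≤ 3723 is 2584; 3723 − 2584 = 1139
largest Fibonacci ≤ 1139 is 987; 1139 − 987 = 152
largest Fibonacci ≤ 152 is 144; 152 − 144 = 8
largest Fibonacci ≤ 8 is 8; 8 − 8 = 0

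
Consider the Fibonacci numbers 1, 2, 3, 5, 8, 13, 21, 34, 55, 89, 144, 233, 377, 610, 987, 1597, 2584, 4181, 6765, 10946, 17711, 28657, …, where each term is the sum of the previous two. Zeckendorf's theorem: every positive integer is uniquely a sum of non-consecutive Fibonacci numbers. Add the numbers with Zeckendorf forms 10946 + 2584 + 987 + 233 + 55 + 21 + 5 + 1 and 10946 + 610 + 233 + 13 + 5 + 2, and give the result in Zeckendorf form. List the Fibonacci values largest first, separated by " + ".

17711 + 6765 + 1597 + 377 + 144 + 34 + 13

The two numbers are 14832 and 11809, so their sum is 26641.
Repeatedly subtract the largest Fibonacci number that fits:
largest Fibonacci ≤ 26641 is 17711; 26641 − 17711 = 8930
largest Fibonacci ≤ 8930 is 6765; 8930 − 6765 = 2165
largest Fibonacci ≤ 2165 is 1597; 2165 − 1597 = 568
largest Fibonacci ≤ 568 is 377; 568 − 377 = 191
largest Fibonacci ≤ 191 is 144; 191 − 144 = 47
largest Fibonacci ≤ 47 is 34; 47 − 34 = 13
largest Fibonacci ≤ 13 is 13; 13 − 13 = 0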